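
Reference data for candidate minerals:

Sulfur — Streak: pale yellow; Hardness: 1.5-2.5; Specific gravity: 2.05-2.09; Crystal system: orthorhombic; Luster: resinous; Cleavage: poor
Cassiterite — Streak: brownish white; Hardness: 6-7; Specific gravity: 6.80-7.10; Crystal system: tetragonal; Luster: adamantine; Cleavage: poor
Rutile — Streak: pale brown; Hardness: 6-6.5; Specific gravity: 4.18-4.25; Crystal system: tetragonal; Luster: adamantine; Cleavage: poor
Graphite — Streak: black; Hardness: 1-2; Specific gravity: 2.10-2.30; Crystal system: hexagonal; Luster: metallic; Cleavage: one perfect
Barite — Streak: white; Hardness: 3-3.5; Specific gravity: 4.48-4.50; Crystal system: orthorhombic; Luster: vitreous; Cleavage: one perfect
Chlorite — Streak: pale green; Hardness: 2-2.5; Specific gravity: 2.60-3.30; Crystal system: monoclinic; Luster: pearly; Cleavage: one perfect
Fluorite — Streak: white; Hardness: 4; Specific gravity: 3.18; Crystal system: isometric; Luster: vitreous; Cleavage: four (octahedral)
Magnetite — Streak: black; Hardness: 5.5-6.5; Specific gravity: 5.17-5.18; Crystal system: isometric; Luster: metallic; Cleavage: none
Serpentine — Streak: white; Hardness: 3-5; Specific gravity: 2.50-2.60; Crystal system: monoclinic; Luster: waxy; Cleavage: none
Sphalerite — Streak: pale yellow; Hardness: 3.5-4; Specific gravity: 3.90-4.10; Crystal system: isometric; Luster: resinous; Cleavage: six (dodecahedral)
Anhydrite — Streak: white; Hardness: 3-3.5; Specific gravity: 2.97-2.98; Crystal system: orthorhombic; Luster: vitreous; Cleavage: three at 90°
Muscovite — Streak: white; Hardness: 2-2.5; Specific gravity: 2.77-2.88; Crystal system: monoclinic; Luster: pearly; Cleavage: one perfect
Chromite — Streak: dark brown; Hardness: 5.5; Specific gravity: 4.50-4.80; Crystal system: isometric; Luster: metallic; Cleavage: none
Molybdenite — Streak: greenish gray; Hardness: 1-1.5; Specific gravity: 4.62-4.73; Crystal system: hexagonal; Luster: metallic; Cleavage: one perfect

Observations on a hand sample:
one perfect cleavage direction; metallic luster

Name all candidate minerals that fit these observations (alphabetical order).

Graphite, Molybdenite

One perfect cleavage direction — Graphite, Barite, Chlorite, Muscovite, Molybdenite remain.
Metallic luster — leaves Graphite, Molybdenite.
Remaining candidates: Graphite, Molybdenite.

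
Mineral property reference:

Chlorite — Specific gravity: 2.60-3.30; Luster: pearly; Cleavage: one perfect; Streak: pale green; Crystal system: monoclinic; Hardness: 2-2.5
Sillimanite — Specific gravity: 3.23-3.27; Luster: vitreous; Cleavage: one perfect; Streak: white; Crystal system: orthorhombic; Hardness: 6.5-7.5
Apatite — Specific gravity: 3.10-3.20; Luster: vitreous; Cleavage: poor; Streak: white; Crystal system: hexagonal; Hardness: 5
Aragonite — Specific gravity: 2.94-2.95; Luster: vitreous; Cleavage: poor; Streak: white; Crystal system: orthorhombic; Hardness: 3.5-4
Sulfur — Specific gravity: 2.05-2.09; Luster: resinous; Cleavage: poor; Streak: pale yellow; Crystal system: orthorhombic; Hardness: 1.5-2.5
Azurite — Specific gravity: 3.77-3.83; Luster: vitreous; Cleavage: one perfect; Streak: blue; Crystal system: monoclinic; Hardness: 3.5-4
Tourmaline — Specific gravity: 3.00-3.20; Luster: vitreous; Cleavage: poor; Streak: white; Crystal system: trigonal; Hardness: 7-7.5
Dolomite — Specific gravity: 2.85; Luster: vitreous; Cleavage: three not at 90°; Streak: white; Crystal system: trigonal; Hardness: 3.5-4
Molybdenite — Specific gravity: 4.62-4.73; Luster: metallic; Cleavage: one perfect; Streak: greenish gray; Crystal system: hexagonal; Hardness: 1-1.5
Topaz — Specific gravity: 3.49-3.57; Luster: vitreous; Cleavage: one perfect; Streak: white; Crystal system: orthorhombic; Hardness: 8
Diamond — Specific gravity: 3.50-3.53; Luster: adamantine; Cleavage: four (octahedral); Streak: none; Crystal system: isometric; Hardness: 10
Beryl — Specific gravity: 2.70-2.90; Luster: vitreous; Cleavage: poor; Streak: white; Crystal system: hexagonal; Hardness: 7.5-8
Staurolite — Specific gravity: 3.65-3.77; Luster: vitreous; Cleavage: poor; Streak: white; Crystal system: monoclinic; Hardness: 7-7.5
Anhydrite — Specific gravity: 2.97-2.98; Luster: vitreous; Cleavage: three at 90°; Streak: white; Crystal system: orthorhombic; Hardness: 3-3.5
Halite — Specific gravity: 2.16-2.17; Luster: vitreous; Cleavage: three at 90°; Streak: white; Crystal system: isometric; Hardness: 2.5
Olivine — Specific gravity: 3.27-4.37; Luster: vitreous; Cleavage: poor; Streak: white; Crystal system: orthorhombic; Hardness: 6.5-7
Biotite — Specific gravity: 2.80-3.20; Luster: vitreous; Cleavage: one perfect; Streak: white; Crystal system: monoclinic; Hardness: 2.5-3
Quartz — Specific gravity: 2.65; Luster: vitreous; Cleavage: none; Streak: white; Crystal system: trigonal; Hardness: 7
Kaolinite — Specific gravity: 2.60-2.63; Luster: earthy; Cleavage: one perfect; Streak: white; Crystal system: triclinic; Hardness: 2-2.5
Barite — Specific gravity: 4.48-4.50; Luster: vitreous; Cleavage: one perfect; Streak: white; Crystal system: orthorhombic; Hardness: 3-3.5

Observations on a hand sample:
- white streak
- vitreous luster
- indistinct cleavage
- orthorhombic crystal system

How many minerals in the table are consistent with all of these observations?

2

White streak eliminates Chlorite, Sulfur, Azurite, Molybdenite, Diamond.
Vitreous luster rules out Kaolinite.
Indistinct cleavage: narrows the field to Apatite, Aragonite, Tourmaline, Beryl, Staurolite, Olivine.
Orthorhombic crystal system: Aragonite, Olivine remain.
The minerals that satisfy all observations are Aragonite, Olivine.
That is 2 minerals.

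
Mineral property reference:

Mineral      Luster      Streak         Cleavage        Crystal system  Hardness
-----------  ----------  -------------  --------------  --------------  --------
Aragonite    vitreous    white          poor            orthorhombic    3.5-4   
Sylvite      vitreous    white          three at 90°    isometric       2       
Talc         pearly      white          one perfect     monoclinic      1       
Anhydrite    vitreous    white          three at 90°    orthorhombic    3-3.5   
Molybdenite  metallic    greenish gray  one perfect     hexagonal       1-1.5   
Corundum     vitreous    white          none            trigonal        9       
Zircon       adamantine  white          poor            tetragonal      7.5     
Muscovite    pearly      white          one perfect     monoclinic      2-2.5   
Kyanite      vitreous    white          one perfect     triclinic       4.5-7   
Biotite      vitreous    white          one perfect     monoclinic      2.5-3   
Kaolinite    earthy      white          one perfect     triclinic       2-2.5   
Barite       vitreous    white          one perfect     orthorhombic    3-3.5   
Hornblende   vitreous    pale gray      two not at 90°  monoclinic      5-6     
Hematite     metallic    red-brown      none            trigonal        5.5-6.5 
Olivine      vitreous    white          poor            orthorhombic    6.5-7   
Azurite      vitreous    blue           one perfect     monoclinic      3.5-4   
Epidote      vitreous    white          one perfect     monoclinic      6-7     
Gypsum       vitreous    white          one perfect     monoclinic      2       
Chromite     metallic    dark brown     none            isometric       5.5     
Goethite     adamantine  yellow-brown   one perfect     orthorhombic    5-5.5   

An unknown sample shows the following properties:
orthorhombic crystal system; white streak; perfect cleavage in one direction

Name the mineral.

Barite

Orthorhombic crystal system — only Aragonite, Anhydrite, Barite, Olivine, Goethite remain.
White streak eliminates Goethite.
Perfect cleavage in one direction — only Barite remains.
Only Barite satisfies all observations.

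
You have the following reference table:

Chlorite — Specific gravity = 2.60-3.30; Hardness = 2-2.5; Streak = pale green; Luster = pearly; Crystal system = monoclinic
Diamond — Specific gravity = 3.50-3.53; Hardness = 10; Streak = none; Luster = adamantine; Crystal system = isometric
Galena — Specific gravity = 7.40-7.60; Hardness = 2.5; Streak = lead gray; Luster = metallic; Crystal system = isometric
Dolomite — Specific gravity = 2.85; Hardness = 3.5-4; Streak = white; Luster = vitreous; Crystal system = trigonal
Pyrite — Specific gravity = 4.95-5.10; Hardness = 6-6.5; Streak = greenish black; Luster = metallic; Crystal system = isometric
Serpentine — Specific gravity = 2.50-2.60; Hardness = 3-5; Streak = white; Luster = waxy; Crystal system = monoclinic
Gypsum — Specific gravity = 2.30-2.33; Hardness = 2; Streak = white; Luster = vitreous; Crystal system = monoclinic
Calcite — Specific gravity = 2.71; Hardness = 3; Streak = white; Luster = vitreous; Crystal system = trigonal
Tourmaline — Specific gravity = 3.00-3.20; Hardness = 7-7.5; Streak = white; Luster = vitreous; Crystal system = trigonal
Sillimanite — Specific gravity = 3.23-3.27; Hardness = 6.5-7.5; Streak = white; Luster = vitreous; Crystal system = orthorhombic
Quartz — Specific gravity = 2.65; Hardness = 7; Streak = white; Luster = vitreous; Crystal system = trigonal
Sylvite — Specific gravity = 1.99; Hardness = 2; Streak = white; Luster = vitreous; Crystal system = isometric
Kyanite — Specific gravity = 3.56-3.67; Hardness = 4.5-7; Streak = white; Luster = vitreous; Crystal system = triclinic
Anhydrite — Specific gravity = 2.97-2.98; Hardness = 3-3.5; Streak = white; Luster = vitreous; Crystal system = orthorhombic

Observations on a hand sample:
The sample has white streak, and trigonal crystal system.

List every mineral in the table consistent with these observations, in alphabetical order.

Calcite, Dolomite, Quartz, Tourmaline

White streak is inconsistent with Chlorite, Diamond, Galena, Pyrite.
Trigonal crystal system: Dolomite, Calcite, Tourmaline, Quartz remain.
The minerals that satisfy all observations are Calcite, Dolomite, Quartz, Tourmaline.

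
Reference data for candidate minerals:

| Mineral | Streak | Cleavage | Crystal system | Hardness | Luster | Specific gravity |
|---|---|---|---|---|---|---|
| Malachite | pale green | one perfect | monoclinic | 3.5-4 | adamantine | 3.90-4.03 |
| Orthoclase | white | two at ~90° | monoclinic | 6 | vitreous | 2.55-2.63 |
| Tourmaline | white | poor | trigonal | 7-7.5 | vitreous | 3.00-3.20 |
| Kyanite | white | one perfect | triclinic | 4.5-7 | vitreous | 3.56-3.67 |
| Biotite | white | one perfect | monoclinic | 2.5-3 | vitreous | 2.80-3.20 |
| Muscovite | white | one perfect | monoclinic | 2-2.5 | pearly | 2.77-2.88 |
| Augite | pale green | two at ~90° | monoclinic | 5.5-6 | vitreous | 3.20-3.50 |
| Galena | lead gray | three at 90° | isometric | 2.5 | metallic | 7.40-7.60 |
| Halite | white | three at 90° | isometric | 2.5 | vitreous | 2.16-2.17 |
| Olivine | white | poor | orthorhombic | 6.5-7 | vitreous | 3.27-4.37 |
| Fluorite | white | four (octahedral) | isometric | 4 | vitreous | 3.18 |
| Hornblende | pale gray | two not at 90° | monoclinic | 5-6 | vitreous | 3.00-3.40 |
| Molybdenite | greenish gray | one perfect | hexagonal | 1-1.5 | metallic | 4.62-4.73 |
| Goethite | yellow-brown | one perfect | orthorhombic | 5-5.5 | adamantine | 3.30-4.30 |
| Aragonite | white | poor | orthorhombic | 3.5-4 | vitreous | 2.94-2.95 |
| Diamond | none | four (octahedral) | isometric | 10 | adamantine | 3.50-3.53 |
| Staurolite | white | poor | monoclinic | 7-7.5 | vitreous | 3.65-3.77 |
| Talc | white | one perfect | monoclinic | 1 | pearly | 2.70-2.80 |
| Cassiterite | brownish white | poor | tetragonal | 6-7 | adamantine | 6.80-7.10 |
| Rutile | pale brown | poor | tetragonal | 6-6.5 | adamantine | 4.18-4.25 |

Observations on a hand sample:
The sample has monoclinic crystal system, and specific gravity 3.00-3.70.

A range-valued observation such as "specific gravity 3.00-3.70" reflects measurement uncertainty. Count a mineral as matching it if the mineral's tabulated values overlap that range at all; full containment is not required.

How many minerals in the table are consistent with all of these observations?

Monoclinic crystal system: leaves Malachite, Orthoclase, Biotite, Muscovite, Augite, Hornblende, Staurolite, Talc.
Specific gravity 3.00-3.70 excludes Malachite, Orthoclase, Muscovite, Talc.
Remaining candidates: Augite, Biotite, Hornblende, Staurolite.
That is 4 minerals.

4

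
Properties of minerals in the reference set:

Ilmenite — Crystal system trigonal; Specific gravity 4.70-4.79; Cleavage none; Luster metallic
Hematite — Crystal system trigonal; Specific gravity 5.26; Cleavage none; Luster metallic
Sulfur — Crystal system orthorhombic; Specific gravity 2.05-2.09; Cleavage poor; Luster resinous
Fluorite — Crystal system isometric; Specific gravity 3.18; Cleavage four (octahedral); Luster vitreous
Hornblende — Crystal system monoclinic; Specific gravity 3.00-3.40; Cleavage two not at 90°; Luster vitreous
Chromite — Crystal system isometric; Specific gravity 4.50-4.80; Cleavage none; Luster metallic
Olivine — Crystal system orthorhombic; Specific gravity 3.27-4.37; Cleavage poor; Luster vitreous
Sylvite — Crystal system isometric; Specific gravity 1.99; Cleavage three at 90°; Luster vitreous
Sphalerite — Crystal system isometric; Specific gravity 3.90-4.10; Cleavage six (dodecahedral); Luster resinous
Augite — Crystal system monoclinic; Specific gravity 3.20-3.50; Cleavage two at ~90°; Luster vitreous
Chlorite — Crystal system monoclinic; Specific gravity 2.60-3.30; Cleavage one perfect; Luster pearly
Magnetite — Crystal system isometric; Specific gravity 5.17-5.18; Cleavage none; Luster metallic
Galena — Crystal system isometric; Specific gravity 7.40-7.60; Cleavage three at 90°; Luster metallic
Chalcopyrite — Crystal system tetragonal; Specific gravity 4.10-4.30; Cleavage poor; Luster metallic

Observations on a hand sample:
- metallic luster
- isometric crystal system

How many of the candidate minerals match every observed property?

3

Metallic luster: Ilmenite, Hematite, Chromite, Magnetite, Galena, Chalcopyrite remain.
Isometric crystal system eliminates Ilmenite, Hematite, Chalcopyrite.
The minerals that satisfy all observations are Chromite, Galena, Magnetite.
That is 3 minerals.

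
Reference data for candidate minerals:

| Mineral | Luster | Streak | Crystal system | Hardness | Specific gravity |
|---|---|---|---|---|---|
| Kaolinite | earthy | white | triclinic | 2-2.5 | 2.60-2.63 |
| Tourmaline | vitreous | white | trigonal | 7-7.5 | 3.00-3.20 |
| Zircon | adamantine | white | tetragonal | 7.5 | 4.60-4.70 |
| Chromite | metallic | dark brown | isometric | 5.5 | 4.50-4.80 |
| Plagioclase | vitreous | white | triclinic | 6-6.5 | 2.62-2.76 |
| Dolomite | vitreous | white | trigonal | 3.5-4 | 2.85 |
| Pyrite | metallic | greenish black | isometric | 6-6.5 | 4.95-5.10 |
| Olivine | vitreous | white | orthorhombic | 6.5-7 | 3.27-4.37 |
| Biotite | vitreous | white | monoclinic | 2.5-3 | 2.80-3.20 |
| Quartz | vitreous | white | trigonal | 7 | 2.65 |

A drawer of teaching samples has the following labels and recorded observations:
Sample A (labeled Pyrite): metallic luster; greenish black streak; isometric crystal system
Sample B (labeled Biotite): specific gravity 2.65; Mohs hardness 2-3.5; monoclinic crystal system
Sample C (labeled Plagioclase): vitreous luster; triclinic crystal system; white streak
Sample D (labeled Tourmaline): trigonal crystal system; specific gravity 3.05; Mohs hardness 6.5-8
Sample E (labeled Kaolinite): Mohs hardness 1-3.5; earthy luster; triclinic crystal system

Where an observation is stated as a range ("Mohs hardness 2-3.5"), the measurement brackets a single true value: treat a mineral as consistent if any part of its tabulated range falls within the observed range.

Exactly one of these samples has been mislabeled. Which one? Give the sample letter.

B

Sample A: every observation is compatible with the reference values for Pyrite.
Sample B: Biotite has SG 2.80-3.20, but the record shows specific gravity 2.65 — this label is wrong.
Sample C: every observation is compatible with the reference values for Plagioclase.
Sample D: every observation is compatible with the reference values for Tourmaline.
Sample E: every observation is compatible with the reference values for Kaolinite.
Sample B is the mislabeled one.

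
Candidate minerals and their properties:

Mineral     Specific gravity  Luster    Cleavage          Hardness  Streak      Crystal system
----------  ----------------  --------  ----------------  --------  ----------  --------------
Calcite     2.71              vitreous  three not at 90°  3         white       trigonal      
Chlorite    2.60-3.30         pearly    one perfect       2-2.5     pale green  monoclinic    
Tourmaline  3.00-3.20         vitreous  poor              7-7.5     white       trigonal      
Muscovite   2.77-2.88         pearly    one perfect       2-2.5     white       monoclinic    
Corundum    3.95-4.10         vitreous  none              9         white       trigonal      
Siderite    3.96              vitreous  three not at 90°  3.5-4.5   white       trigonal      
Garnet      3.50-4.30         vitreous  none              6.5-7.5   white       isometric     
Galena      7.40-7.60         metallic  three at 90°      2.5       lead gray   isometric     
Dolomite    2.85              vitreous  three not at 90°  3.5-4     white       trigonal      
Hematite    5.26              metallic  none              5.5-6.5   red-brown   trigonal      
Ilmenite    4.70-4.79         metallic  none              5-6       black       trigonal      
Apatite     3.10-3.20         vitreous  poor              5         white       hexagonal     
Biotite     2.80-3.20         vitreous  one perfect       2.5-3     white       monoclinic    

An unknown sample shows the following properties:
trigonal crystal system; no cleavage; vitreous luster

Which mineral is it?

Trigonal crystal system is inconsistent with Chlorite, Muscovite, Garnet, Galena, Apatite, Biotite.
No cleavage — narrows the field to Corundum, Hematite, Ilmenite.
Vitreous luster — narrows the field to Corundum.
Corundum is the sole remaining match.

Corundum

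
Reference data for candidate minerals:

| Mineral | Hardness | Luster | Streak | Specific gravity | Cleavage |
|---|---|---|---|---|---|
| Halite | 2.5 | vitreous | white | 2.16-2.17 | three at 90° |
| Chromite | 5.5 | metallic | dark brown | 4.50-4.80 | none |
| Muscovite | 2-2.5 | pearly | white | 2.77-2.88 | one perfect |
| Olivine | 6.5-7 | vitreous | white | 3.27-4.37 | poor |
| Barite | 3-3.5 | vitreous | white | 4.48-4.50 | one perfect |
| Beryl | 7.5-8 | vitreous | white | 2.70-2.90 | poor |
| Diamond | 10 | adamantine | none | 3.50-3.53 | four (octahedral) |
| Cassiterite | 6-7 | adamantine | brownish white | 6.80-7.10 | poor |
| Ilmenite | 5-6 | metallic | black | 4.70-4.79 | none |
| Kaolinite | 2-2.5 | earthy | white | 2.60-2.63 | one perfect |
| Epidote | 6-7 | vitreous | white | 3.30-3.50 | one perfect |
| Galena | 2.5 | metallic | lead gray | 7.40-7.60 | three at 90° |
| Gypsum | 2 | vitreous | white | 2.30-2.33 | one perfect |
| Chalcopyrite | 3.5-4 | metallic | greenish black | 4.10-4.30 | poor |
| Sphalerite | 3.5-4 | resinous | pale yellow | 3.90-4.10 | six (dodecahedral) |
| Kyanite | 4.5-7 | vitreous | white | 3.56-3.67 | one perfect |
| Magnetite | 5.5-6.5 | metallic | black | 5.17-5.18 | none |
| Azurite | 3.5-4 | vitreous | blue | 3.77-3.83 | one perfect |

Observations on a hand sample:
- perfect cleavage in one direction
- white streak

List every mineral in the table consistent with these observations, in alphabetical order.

Perfect cleavage in one direction — leaves Muscovite, Barite, Kaolinite, Epidote, Gypsum, Kyanite, Azurite.
White streak is inconsistent with Azurite.
Remaining candidates: Barite, Epidote, Gypsum, Kaolinite, Kyanite, Muscovite.

Barite, Epidote, Gypsum, Kaolinite, Kyanite, Muscovite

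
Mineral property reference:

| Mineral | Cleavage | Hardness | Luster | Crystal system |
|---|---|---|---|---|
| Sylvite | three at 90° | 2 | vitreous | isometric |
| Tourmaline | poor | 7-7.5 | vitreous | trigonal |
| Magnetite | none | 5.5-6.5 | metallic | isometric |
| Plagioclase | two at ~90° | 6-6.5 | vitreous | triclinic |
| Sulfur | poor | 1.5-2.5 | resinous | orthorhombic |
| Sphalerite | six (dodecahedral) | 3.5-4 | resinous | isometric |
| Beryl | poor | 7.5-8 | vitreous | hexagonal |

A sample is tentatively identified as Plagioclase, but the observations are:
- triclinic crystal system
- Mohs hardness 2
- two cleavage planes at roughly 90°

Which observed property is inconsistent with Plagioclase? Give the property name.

Triclinic crystal system: Plagioclase has triclinic system — consistent.
Mohs hardness 2: Plagioclase has hardness 6-6.5 — outside the reference range.
Two cleavage planes at roughly 90°: Plagioclase has cleavage two at ~90° — consistent.
Everything matches except the hardness.

hardness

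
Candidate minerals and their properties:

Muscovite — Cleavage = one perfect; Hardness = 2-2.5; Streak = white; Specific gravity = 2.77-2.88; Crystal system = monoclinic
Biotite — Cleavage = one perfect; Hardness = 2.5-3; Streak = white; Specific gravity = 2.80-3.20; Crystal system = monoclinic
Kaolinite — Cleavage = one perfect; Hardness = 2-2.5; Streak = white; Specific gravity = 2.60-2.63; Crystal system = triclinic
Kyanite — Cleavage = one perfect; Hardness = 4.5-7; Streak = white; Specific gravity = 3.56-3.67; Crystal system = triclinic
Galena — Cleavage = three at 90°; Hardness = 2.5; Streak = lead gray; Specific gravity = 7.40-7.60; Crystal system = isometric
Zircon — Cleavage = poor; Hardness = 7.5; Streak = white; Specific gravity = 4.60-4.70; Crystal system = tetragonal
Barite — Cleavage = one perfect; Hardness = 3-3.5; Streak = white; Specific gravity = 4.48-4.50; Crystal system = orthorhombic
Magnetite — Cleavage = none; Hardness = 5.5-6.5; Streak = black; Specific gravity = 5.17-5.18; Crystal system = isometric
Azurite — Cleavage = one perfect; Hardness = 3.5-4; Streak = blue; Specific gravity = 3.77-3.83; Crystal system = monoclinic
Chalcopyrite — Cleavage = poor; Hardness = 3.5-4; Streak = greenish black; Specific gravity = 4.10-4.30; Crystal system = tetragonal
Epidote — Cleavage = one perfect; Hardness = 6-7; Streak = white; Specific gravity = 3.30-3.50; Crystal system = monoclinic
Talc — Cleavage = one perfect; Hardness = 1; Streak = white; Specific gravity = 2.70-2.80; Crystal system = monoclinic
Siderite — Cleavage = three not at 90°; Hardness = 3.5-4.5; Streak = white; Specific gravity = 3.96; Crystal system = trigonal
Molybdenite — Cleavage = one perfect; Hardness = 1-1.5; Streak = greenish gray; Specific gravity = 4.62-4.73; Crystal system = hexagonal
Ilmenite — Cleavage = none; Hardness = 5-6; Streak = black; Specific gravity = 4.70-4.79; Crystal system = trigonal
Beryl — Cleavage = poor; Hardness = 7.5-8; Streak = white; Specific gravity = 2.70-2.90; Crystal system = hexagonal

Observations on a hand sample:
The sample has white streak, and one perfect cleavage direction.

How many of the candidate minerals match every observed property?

White streak is inconsistent with Galena, Magnetite, Azurite, Chalcopyrite, Molybdenite, Ilmenite.
One perfect cleavage direction rules out Zircon, Siderite, Beryl.
Remaining candidates: Barite, Biotite, Epidote, Kaolinite, Kyanite, Muscovite, Talc.
That is 7 minerals.

7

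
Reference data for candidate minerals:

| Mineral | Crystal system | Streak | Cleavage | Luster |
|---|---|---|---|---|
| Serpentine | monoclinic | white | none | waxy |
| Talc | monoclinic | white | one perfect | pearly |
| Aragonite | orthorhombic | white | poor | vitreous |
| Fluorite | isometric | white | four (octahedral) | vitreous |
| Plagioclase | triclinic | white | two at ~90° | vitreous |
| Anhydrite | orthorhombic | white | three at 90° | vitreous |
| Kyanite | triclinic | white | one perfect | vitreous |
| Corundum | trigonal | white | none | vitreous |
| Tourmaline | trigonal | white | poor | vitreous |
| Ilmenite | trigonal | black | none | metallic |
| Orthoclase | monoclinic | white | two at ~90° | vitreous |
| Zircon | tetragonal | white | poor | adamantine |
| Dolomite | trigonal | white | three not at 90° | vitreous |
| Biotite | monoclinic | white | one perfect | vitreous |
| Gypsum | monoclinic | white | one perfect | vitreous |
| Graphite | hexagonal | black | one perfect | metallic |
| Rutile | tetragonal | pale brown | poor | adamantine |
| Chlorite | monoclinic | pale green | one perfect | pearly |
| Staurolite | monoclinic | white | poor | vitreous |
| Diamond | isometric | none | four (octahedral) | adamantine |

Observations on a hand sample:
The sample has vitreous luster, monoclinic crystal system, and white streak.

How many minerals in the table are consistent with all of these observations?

4

Vitreous luster — Aragonite, Fluorite, Plagioclase, Anhydrite, Kyanite, Corundum, Tourmaline, Orthoclase, Dolomite, Biotite, Gypsum, Staurolite remain.
Monoclinic crystal system — Orthoclase, Biotite, Gypsum, Staurolite remain.
White streak — no further eliminations.
Consistent with every observation: Biotite, Gypsum, Orthoclase, Staurolite.
That is 4 minerals.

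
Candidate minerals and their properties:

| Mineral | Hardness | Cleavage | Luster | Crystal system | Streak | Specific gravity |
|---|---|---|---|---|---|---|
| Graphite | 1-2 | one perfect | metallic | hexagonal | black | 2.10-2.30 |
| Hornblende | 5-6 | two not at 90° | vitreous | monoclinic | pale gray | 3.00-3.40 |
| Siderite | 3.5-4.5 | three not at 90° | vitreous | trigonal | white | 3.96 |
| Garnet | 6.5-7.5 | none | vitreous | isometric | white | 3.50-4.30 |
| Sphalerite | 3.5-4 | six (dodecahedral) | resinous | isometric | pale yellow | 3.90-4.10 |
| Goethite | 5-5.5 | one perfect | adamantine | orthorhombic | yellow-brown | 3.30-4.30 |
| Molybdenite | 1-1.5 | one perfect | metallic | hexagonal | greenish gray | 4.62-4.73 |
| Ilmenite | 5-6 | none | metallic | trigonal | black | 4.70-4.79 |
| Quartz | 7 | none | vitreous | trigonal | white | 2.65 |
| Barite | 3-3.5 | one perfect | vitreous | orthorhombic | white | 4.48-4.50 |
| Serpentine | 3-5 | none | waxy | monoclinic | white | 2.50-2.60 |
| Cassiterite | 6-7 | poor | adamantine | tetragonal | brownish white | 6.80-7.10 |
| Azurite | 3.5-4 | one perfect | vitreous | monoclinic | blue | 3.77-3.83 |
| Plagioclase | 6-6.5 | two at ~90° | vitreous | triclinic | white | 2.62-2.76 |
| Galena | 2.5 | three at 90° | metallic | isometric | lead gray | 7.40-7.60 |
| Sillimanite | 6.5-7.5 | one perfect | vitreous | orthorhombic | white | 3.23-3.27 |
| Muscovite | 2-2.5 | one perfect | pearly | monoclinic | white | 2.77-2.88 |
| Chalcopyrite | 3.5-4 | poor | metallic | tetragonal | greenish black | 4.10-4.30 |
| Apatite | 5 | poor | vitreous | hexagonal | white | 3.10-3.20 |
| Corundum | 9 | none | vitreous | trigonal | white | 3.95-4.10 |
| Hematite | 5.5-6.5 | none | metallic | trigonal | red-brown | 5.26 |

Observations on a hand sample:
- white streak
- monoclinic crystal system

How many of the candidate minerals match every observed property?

White streak — leaves Siderite, Garnet, Quartz, Barite, Serpentine, Plagioclase, Sillimanite, Muscovite, Apatite, Corundum.
Monoclinic crystal system — Serpentine, Muscovite remain.
Consistent with every observation: Muscovite, Serpentine.
That is 2 minerals.

2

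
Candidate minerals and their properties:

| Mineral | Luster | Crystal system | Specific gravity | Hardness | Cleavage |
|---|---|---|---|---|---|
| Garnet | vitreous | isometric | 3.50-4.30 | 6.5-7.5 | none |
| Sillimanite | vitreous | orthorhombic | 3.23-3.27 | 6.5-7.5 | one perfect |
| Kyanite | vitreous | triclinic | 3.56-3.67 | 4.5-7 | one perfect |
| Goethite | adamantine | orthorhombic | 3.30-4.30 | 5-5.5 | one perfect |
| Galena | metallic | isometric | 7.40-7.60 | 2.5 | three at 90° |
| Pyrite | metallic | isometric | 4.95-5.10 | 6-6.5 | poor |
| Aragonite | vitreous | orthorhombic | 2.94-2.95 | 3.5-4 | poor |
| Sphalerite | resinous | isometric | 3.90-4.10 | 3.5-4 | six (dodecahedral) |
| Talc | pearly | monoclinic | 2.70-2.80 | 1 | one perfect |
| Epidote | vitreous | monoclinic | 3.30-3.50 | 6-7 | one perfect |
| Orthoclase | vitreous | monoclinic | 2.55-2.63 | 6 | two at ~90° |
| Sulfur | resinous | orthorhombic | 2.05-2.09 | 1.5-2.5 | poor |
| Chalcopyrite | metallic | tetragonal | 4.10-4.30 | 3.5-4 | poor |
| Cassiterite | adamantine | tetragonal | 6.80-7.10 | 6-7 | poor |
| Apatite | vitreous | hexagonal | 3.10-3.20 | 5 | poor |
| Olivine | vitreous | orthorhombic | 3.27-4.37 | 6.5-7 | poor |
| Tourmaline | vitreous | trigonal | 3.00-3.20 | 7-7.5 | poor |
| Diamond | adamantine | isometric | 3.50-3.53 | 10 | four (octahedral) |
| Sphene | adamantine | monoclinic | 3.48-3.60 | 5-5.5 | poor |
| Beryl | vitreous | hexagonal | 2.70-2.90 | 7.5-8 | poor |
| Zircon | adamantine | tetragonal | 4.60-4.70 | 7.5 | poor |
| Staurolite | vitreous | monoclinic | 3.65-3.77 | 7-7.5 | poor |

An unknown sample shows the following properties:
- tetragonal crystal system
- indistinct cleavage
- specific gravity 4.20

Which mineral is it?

Tetragonal crystal system — Chalcopyrite, Cassiterite, Zircon remain.
Indistinct cleavage — all remaining candidates fit.
Specific gravity 4.20 — leaves Chalcopyrite.
The only mineral consistent with every observation is Chalcopyrite.

Chalcopyrite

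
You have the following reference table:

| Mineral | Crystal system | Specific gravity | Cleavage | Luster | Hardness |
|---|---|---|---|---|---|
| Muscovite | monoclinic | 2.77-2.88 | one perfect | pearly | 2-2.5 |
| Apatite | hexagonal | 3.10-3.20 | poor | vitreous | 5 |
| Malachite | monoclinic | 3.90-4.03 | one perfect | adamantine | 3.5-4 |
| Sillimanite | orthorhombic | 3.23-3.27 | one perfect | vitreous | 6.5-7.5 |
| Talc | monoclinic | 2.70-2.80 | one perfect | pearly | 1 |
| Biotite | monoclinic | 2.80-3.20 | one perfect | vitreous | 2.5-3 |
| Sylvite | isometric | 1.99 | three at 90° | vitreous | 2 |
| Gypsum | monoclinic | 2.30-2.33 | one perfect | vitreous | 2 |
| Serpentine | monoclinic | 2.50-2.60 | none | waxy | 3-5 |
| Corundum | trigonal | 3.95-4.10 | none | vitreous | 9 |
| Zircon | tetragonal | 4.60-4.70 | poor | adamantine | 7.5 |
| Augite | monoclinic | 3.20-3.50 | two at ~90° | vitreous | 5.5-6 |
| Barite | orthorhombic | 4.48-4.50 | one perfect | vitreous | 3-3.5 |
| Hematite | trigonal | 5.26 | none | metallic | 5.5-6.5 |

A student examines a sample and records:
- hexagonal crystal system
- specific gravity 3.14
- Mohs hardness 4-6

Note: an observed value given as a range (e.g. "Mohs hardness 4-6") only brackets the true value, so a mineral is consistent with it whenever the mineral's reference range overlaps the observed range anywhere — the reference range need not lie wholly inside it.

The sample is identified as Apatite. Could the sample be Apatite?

Hexagonal crystal system — fits Apatite (hexagonal system).
Specific gravity 3.14 — fits Apatite (SG 3.10-3.20).
Mohs hardness 4-6 — fits Apatite (hardness 5).
Every observed property is compatible with the reference values for Apatite.

Consistent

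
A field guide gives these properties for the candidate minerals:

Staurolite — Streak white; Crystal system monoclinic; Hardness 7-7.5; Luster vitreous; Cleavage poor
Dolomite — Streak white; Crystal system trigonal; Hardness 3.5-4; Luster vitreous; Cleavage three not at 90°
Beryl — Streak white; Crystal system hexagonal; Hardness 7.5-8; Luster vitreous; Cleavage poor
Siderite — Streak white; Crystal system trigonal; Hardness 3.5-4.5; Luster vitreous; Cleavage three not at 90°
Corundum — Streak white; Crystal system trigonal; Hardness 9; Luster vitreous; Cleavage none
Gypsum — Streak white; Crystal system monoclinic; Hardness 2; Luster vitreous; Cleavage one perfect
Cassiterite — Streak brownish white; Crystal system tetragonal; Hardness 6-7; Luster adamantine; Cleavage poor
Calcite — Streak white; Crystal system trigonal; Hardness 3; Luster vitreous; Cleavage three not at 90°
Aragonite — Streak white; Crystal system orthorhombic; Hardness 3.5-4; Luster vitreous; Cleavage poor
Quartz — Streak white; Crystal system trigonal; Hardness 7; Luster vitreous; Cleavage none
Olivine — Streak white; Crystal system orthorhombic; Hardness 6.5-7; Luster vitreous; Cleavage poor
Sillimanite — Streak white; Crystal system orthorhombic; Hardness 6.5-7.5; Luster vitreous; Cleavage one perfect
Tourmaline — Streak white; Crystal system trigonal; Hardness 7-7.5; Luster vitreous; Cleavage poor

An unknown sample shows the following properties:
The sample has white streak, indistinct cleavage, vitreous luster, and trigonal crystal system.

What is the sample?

Tourmaline

White streak eliminates Cassiterite.
Indistinct cleavage — only Staurolite, Beryl, Aragonite, Olivine, Tourmaline remain.
Vitreous luster — every remaining candidate is consistent.
Trigonal crystal system — narrows the field to Tourmaline.
The only mineral consistent with every observation is Tourmaline.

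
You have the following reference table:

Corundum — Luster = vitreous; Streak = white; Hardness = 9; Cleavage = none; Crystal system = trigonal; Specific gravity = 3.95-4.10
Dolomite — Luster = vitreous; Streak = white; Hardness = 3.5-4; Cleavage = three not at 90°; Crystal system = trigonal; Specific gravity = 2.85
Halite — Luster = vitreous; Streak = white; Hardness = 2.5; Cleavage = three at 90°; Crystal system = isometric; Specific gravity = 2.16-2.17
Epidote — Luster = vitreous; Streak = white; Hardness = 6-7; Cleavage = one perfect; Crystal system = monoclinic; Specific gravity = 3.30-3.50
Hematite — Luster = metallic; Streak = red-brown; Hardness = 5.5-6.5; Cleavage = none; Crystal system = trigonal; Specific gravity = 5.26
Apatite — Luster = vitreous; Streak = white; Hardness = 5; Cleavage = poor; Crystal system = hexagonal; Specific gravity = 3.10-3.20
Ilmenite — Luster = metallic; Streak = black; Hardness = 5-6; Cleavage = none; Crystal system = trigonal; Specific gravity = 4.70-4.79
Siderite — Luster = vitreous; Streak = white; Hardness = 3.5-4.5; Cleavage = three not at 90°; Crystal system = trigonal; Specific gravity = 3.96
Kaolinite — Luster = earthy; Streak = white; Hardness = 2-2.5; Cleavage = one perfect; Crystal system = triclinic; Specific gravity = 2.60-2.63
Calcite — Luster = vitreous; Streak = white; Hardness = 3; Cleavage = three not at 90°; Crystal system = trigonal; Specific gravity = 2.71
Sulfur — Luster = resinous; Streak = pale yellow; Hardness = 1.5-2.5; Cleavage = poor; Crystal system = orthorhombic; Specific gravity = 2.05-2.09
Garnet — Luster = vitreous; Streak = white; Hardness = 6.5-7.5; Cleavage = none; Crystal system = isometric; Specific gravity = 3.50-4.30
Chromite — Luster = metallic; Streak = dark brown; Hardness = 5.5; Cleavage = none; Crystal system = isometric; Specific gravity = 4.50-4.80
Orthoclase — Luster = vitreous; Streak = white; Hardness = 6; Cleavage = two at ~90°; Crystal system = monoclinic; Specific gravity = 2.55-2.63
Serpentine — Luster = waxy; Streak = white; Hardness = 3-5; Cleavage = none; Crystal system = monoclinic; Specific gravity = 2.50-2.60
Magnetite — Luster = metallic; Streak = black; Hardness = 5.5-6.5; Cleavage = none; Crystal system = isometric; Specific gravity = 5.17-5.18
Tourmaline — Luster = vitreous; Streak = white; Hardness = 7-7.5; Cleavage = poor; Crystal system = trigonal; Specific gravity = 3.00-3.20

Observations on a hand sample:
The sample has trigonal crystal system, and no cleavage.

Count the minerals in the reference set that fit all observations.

3

Trigonal crystal system — narrows the field to Corundum, Dolomite, Hematite, Ilmenite, Siderite, Calcite, Tourmaline.
No cleavage — only Corundum, Hematite, Ilmenite remain.
The minerals that satisfy all observations are Corundum, Hematite, Ilmenite.
That is 3 minerals.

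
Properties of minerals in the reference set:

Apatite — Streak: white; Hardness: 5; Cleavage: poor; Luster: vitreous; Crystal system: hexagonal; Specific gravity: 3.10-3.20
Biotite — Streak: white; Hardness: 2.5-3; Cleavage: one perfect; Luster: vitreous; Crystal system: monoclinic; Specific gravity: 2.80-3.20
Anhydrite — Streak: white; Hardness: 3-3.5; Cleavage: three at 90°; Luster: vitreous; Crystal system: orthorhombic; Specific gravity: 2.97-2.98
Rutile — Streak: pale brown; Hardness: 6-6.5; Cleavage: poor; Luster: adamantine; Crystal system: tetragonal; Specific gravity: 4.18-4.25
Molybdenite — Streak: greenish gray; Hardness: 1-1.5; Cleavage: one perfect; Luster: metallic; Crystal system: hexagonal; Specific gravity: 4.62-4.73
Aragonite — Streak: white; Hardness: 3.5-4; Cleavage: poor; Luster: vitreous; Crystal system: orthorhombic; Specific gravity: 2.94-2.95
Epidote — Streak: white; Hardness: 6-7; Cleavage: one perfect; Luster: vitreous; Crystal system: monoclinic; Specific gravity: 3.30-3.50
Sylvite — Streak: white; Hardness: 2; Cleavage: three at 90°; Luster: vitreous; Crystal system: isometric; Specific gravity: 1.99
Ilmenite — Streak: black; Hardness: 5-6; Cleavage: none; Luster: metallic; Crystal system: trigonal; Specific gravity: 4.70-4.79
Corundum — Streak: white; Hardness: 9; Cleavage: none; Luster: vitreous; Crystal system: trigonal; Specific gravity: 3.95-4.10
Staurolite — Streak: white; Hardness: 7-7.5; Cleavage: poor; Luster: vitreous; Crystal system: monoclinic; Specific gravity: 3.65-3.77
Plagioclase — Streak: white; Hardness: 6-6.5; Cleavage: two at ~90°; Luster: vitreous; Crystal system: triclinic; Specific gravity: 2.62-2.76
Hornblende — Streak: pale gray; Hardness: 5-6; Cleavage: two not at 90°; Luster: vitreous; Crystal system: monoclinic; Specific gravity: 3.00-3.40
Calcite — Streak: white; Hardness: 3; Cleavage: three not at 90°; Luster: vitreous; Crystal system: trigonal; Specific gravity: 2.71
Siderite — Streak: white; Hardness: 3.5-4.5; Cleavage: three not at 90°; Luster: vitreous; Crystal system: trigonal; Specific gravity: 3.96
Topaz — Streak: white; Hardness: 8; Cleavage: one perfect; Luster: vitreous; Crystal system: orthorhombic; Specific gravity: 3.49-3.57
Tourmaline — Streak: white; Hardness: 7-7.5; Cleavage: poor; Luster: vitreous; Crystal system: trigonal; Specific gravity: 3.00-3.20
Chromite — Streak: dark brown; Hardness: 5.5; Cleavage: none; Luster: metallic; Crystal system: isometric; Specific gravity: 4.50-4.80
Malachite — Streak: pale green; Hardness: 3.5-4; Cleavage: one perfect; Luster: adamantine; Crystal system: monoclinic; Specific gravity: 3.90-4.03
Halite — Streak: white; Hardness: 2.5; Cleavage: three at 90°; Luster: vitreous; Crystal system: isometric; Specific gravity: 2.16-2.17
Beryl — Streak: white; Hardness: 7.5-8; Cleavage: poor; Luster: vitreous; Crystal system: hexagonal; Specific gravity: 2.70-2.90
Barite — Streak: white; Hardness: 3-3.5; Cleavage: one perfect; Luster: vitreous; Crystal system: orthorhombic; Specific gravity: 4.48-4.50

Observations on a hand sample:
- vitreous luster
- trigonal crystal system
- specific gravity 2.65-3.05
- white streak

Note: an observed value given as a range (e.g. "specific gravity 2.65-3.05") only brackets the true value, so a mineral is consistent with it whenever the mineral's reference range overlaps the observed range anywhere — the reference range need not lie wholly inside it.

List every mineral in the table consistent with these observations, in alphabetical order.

Calcite, Tourmaline

Vitreous luster excludes Rutile, Molybdenite, Ilmenite, Chromite, Malachite.
Trigonal crystal system — Corundum, Calcite, Siderite, Tourmaline remain.
Specific gravity 2.65-3.05 rules out Corundum, Siderite.
White streak — every remaining candidate is consistent.
The minerals that satisfy all observations are Calcite, Tourmaline.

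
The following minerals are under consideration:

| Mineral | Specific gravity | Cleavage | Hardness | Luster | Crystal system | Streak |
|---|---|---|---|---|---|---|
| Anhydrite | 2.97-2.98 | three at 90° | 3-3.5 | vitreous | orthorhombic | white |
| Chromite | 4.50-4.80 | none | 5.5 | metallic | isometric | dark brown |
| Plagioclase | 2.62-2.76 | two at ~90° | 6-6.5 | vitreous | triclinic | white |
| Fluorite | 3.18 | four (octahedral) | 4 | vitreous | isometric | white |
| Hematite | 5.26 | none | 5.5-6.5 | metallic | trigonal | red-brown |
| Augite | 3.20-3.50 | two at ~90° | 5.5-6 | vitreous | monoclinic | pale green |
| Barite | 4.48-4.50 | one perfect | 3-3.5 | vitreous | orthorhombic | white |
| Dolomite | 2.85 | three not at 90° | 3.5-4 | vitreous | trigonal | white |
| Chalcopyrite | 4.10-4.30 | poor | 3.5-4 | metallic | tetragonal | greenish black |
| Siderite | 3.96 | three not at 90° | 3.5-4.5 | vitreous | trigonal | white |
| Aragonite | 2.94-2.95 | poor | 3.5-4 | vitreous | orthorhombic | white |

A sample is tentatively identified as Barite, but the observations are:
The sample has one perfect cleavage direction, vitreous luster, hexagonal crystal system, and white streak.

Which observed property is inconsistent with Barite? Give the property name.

crystal system

One perfect cleavage direction: Barite has cleavage one perfect — agrees.
Vitreous luster: Barite has vitreous luster — agrees.
Hexagonal crystal system: Barite has orthorhombic system — inconsistent.
White streak: Barite has white streak — agrees.
Only the crystal system is inconsistent.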